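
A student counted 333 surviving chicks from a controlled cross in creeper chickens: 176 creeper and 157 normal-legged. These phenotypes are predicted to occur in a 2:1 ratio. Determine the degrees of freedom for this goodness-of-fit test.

1

A goodness-of-fit test with 2 phenotype classes has df = 2 − 1 = 1.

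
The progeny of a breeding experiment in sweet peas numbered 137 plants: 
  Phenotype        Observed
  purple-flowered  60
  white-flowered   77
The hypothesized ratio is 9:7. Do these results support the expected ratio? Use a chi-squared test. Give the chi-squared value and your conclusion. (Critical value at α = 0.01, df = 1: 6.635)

Under the 9:7 hypothesis (Σ ratio = 16, N = 137):
  purple-flowered: 137 × 9/16 = 77.0625
  white-flowered: 137 × 7/16 = 59.9375
χ² = Σ (O − E)² / E
  purple-flowered: (60 − 77.0625)² / 77.0625 = 3.7778
  white-flowered: (77 − 59.9375)² / 59.9375 = 4.8572
χ² = 3.7778 + 4.8572 = 8.635
Degrees of freedom = 2 − 1 = 1; critical value at α = 0.01 is 6.635.
Since 8.635 > 6.635, we reject the null hypothesis — the data do not fit the 9:7 ratio.

8.635; not consistent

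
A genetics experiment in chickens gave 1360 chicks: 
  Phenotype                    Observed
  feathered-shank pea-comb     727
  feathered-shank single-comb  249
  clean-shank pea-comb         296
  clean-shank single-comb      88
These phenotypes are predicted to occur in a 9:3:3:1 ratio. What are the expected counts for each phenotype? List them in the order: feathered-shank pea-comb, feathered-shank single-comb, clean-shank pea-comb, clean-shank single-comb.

765, 255, 255, 85

Expected counts for N = 1360 under a 9:3:3:1 ratio (total parts = 16):
  feathered-shank pea-comb: 1360 × 9/16 = 765
  feathered-shank single-comb: 1360 × 3/16 = 255
  clean-shank pea-comb: 1360 × 3/16 = 255
  clean-shank single-comb: 1360 × 1/16 = 85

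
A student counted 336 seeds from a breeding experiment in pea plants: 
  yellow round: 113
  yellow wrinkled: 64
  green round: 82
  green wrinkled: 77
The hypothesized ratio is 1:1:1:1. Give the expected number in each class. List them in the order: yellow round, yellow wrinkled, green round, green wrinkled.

84, 84, 84, 84

Expected counts for N = 336 under a 1:1:1:1 ratio (total parts = 4):
  yellow round: 336 × 1/4 = 84
  yellow wrinkled: 336 × 1/4 = 84
  green round: 336 × 1/4 = 84
  green wrinkled: 336 × 1/4 = 84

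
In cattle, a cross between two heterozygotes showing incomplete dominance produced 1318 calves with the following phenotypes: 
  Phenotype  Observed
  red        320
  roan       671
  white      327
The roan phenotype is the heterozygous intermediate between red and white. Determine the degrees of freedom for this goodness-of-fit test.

With incomplete dominance, a heterozygote × heterozygote cross gives a 1:2:1 phenotypic ratio.
A goodness-of-fit test with 3 phenotype classes has df = 3 − 1 = 2.

2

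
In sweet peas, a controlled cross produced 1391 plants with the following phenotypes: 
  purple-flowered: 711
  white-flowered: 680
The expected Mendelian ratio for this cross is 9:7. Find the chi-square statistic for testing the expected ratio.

14.908

Total ratio parts = 16. Expected numbers out of 1391:
  purple-flowered: 1391 × 9/16 = 782.4375
  white-flowered: 1391 × 7/16 = 608.5625
χ² = Σ (O − E)² / E
  purple-flowered: (711 − 782.4375)² / 782.4375 = 6.5223
  white-flowered: (680 − 608.5625)² / 608.5625 = 8.3859
χ² = 6.5223 + 8.3859 = 14.9082 ≈ 14.908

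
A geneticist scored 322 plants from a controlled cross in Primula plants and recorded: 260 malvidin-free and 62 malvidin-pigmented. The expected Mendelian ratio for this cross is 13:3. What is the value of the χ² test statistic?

0.054

Under the 13:3 hypothesis (Σ ratio = 16, N = 322):
  malvidin-free: 322 × 13/16 = 261.625
  malvidin-pigmented: 322 × 3/16 = 60.375
χ² = Σ (O − E)² / E
  malvidin-free: (260 − 261.625)² / 261.625 = 0.0101
  malvidin-pigmented: (62 − 60.375)² / 60.375 = 0.0437
χ² = 0.0101 + 0.0437 = 0.0538 ≈ 0.054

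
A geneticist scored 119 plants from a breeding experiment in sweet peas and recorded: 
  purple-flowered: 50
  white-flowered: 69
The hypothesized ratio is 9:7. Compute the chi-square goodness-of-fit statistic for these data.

9.796

Under the 9:7 hypothesis (Σ ratio = 16, N = 119):
  purple-flowered: 119 × 9/16 = 66.9375
  white-flowered: 119 × 7/16 = 52.0625
χ² = Σ (O − E)² / E
  purple-flowered: (50 − 66.9375)² / 66.9375 = 4.2858
  white-flowered: (69 − 52.0625)² / 52.0625 = 5.5103
χ² = 4.2858 + 5.5103 = 9.7961 ≈ 9.796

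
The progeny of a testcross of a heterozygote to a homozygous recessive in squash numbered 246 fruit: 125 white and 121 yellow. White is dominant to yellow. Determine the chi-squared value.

A testcross of a heterozygote (Aa × aa) gives a 1:1 phenotypic ratio.
Expected counts for N = 246 under a 1:1 ratio (total parts = 2):
  white: 246 × 1/2 = 123
  yellow: 246 × 1/2 = 123
χ² = Σ (O − E)² / E
  white: (125 − 123)² / 123 = 0.0325
  yellow: (121 − 123)² / 123 = 0.0325
χ² = 0.0325 + 0.0325 = 0.065

0.065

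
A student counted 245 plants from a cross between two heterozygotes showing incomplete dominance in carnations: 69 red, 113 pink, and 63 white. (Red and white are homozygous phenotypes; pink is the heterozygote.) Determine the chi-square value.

With incomplete dominance, a heterozygote × heterozygote cross gives a 1:2:1 phenotypic ratio.
Expected counts for N = 245 under a 1:2:1 ratio (total parts = 4):
  red: 245 × 1/4 = 61.25
  pink: 245 × 2/4 = 122.5
  white: 245 × 1/4 = 61.25
χ² = Σ (O − E)² / E
  red: (69 − 61.25)² / 61.25 = 0.9806
  pink: (113 − 122.5)² / 122.5 = 0.7367
  white: (63 − 61.25)² / 61.25 = 0.0500
χ² = 0.9806 + 0.7367 + 0.0500 = 1.7673 ≈ 1.767

1.767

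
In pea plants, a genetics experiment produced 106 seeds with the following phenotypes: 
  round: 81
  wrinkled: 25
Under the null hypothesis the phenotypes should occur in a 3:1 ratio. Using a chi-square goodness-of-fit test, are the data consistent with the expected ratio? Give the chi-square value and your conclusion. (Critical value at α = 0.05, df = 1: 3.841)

The 3:1 ratio has 4 parts, so with N = 106 the expected counts are:
  round: 106 × 3/4 = 79.5
  wrinkled: 106 × 1/4 = 26.5
χ² = Σ (O − E)² / E
  round: (81 − 79.5)² / 79.5 = 0.0283
  wrinkled: (25 − 26.5)² / 26.5 = 0.0849
χ² = 0.0283 + 0.0849 = 0.1132 ≈ 0.113
Degrees of freedom = 2 − 1 = 1; critical value at α = 0.05 is 3.841.
Since 0.113 < 3.841, we fail to reject the null hypothesis — the data are consistent with the 3:1 ratio.

0.113; consistent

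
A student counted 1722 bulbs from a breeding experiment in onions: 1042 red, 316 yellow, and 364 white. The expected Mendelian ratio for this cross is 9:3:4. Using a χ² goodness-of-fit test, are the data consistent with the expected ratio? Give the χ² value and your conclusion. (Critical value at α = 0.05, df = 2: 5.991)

Total ratio parts = 16. Expected numbers out of 1722:
  red: 1722 × 9/16 = 968.625
  yellow: 1722 × 3/16 = 322.875
  white: 1722 × 4/16 = 430.5
χ² = Σ (O − E)² / E
  red: (1042 − 968.625)² / 968.625 = 5.5583
  yellow: (316 − 322.875)² / 322.875 = 0.1464
  white: (364 − 430.5)² / 430.5 = 10.2724
χ² = 5.5583 + 0.1464 + 10.2724 = 15.9771 ≈ 15.977
Degrees of freedom = 3 − 1 = 2; critical value at α = 0.05 is 5.991.
Since 15.977 > 5.991, we reject the null hypothesis — the data do not fit the 9:3:4 ratio.

15.977; not consistent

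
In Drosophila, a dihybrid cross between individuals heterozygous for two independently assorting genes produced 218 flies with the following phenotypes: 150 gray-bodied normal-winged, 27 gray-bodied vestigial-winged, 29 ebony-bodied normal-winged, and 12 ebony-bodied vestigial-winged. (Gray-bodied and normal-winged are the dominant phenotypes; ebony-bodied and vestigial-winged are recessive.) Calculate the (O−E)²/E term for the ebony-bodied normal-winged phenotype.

A dihybrid F₂ with independent assortment and complete dominance at both loci gives a 9:3:3:1 phenotypic ratio.
Total ratio parts = 16. Expected numbers out of 218:
  gray-bodied normal-winged: 218 × 9/16 = 122.625
  gray-bodied vestigial-winged: 218 × 3/16 = 40.875
  ebony-bodied normal-winged: 218 × 3/16 = 40.875
  ebony-bodied vestigial-winged: 218 × 1/16 = 13.625
Contribution of ebony-bodied normal-winged: (29 − 40.875)² / 40.875 = 3.4499

3.450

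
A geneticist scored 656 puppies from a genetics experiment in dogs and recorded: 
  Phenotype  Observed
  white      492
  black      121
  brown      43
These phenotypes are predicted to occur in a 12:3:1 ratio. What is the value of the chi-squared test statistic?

0.130

Under the 12:3:1 hypothesis (Σ ratio = 16, N = 656):
  white: 656 × 12/16 = 492
  black: 656 × 3/16 = 123
  brown: 656 × 1/16 = 41
χ² = Σ (O − E)² / E
  white: (492 − 492)² / 492 = 0.0000
  black: (121 − 123)² / 123 = 0.0325
  brown: (43 − 41)² / 41 = 0.0976
χ² = 0.0000 + 0.0325 + 0.0976 = 0.1301 ≈ 0.130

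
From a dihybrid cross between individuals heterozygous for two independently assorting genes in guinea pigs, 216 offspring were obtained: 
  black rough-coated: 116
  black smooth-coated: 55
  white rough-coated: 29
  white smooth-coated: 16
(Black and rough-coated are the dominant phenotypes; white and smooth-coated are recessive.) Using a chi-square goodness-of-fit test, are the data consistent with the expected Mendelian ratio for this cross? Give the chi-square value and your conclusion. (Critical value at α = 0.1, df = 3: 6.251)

9.169; not consistent

A dihybrid F₂ with independent assortment and complete dominance at both loci gives a 9:3:3:1 phenotypic ratio.
Expected counts for N = 216 under a 9:3:3:1 ratio (total parts = 16):
  black rough-coated: 216 × 9/16 = 121.5
  black smooth-coated: 216 × 3/16 = 40.5
  white rough-coated: 216 × 3/16 = 40.5
  white smooth-coated: 216 × 1/16 = 13.5
χ² = Σ (O − E)² / E
  black rough-coated: (116 − 121.5)² / 121.5 = 0.2490
  black smooth-coated: (55 − 40.5)² / 40.5 = 5.1914
  white rough-coated: (29 − 40.5)² / 40.5 = 3.2654
  white smooth-coated: (16 − 13.5)² / 13.5 = 0.4630
χ² = 0.2490 + 5.1914 + 3.2654 + 0.4630 = 9.1688 ≈ 9.169
Degrees of freedom = 4 − 1 = 3; critical value at α = 0.1 is 6.251.
Since 9.169 > 6.251, we reject the null hypothesis — the data do not fit the 9:3:3:1 ratio.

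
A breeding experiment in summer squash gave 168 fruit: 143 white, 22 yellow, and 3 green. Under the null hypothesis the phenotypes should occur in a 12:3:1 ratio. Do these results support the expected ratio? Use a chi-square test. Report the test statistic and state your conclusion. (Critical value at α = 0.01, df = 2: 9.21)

Expected counts for N = 168 under a 12:3:1 ratio (total parts = 16):
  white: 168 × 12/16 = 126
  yellow: 168 × 3/16 = 31.5
  green: 168 × 1/16 = 10.5
χ² = Σ (O − E)² / E
  white: (143 − 126)² / 126 = 2.2937
  yellow: (22 − 31.5)² / 31.5 = 2.8651
  green: (3 − 10.5)² / 10.5 = 5.3571
χ² = 2.2937 + 2.8651 + 5.3571 = 10.5159 ≈ 10.516
Degrees of freedom = 3 − 1 = 2; critical value at α = 0.01 is 9.21.
Since 10.516 > 9.21, we reject the null hypothesis — the data do not fit the 12:3:1 ratio.

10.516; not consistent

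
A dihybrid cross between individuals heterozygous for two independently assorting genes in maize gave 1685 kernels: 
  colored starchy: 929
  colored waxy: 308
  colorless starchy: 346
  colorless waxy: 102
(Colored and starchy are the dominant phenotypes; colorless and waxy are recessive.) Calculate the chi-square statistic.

3.538

A dihybrid F₂ with independent assortment and complete dominance at both loci gives a 9:3:3:1 phenotypic ratio.
Total ratio parts = 16. Expected numbers out of 1685:
  colored starchy: 1685 × 9/16 = 947.8125
  colored waxy: 1685 × 3/16 = 315.9375
  colorless starchy: 1685 × 3/16 = 315.9375
  colorless waxy: 1685 × 1/16 = 105.3125
χ² = Σ (O − E)² / E
  colored starchy: (929 − 947.8125)² / 947.8125 = 0.3734
  colored waxy: (308 − 315.9375)² / 315.9375 = 0.1994
  colorless starchy: (346 − 315.9375)² / 315.9375 = 2.8605
  colorless waxy: (102 − 105.3125)² / 105.3125 = 0.1042
χ² = 0.3734 + 0.1994 + 2.8605 + 0.1042 = 3.5375 ≈ 3.538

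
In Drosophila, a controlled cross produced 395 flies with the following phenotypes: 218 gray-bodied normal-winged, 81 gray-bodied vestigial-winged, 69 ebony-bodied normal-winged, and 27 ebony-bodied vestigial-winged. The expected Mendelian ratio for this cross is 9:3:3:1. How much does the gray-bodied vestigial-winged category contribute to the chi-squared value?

0.650

Under the 9:3:3:1 hypothesis (Σ ratio = 16, N = 395):
  gray-bodied normal-winged: 395 × 9/16 = 222.1875
  gray-bodied vestigial-winged: 395 × 3/16 = 74.0625
  ebony-bodied normal-winged: 395 × 3/16 = 74.0625
  ebony-bodied vestigial-winged: 395 × 1/16 = 24.6875
Contribution of gray-bodied vestigial-winged: (81 − 74.0625)² / 74.0625 = 0.6498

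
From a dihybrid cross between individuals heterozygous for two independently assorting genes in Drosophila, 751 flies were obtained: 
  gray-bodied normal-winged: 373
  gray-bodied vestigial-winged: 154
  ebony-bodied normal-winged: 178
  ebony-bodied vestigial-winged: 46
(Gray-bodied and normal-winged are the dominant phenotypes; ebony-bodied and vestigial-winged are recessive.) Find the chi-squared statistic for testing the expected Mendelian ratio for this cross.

A dihybrid F₂ with independent assortment and complete dominance at both loci gives a 9:3:3:1 phenotypic ratio.
Total ratio parts = 16. Expected numbers out of 751:
  gray-bodied normal-winged: 751 × 9/16 = 422.4375
  gray-bodied vestigial-winged: 751 × 3/16 = 140.8125
  ebony-bodied normal-winged: 751 × 3/16 = 140.8125
  ebony-bodied vestigial-winged: 751 × 1/16 = 46.9375
χ² = Σ (O − E)² / E
  gray-bodied normal-winged: (373 − 422.4375)² / 422.4375 = 5.7856
  gray-bodied vestigial-winged: (154 − 140.8125)² / 140.8125 = 1.2350
  ebony-bodied normal-winged: (178 − 140.8125)² / 140.8125 = 9.8209
  ebony-bodied vestigial-winged: (46 − 46.9375)² / 46.9375 = 0.0187
χ² = 5.7856 + 1.2350 + 9.8209 + 0.0187 = 16.8602 ≈ 16.860

16.860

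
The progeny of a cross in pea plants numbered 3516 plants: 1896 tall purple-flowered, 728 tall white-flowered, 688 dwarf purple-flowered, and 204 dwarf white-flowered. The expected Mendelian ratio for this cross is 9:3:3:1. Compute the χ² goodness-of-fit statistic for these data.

12.931

Under the 9:3:3:1 hypothesis (Σ ratio = 16, N = 3516):
  tall purple-flowered: 3516 × 9/16 = 1977.75
  tall white-flowered: 3516 × 3/16 = 659.25
  dwarf purple-flowered: 3516 × 3/16 = 659.25
  dwarf white-flowered: 3516 × 1/16 = 219.75
χ² = Σ (O − E)² / E
  tall purple-flowered: (1896 − 1977.75)² / 1977.75 = 3.3791
  tall white-flowered: (728 − 659.25)² / 659.25 = 7.1696
  dwarf purple-flowered: (688 − 659.25)² / 659.25 = 1.2538
  dwarf white-flowered: (204 − 219.75)² / 219.75 = 1.1288
χ² = 3.3791 + 7.1696 + 1.2538 + 1.1288 = 12.9313 ≈ 12.931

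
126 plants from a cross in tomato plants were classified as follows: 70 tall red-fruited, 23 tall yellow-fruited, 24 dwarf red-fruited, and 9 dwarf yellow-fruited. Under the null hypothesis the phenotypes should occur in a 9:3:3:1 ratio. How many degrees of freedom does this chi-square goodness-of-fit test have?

3

A goodness-of-fit test with 4 phenotype classes has df = 4 − 1 = 3.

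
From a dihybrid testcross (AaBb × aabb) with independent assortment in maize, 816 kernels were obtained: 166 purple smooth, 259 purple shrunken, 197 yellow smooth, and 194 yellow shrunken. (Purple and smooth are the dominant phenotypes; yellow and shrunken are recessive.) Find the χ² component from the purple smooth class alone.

A dihybrid testcross with independent assortment gives a 1:1:1:1 ratio.
Expected counts for N = 816 under a 1:1:1:1 ratio (total parts = 4):
  purple smooth: 816 × 1/4 = 204
  purple shrunken: 816 × 1/4 = 204
  yellow smooth: 816 × 1/4 = 204
  yellow shrunken: 816 × 1/4 = 204
Contribution of purple smooth: (166 − 204)² / 204 = 7.0784

7.078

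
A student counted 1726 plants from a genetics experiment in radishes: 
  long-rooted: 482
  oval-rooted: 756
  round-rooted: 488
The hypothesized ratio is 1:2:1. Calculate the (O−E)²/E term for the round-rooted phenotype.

7.398

Total ratio parts = 4. Expected numbers out of 1726:
  long-rooted: 1726 × 1/4 = 431.5
  oval-rooted: 1726 × 2/4 = 863
  round-rooted: 1726 × 1/4 = 431.5
Contribution of round-rooted: (488 − 431.5)² / 431.5 = 7.3980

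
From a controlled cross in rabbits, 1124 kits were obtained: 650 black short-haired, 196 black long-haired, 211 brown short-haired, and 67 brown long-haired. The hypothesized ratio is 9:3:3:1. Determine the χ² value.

1.681

Total ratio parts = 16. Expected numbers out of 1124:
  black short-haired: 1124 × 9/16 = 632.25
  black long-haired: 1124 × 3/16 = 210.75
  brown short-haired: 1124 × 3/16 = 210.75
  brown long-haired: 1124 × 1/16 = 70.25
χ² = Σ (O − E)² / E
  black short-haired: (650 − 632.25)² / 632.25 = 0.4983
  black long-haired: (196 − 210.75)² / 210.75 = 1.0323
  brown short-haired: (211 − 210.75)² / 210.75 = 0.0003
  brown long-haired: (67 − 70.25)² / 70.25 = 0.1504
χ² = 0.4983 + 1.0323 + 0.0003 + 0.1504 = 1.6813 ≈ 1.681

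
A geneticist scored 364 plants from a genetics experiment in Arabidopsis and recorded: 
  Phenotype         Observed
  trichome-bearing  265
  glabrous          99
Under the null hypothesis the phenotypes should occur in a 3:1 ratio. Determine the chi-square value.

Under the 3:1 hypothesis (Σ ratio = 4, N = 364):
  trichome-bearing: 364 × 3/4 = 273
  glabrous: 364 × 1/4 = 91
χ² = Σ (O − E)² / E
  trichome-bearing: (265 − 273)² / 273 = 0.2344
  glabrous: (99 − 91)² / 91 = 0.7033
χ² = 0.2344 + 0.7033 = 0.9377 ≈ 0.938

0.938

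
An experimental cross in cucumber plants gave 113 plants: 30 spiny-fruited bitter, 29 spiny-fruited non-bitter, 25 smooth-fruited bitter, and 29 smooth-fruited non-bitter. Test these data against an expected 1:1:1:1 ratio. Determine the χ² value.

The 1:1:1:1 ratio has 4 parts, so with N = 113 the expected counts are:
  spiny-fruited bitter: 113 × 1/4 = 28.25
  spiny-fruited non-bitter: 113 × 1/4 = 28.25
  smooth-fruited bitter: 113 × 1/4 = 28.25
  smooth-fruited non-bitter: 113 × 1/4 = 28.25
χ² = Σ (O − E)² / E
  spiny-fruited bitter: (30 − 28.25)² / 28.25 = 0.1084
  spiny-fruited non-bitter: (29 − 28.25)² / 28.25 = 0.0199
  smooth-fruited bitter: (25 − 28.25)² / 28.25 = 0.3739
  smooth-fruited non-bitter: (29 − 28.25)² / 28.25 = 0.0199
χ² = 0.1084 + 0.0199 + 0.3739 + 0.0199 = 0.5221 ≈ 0.522

0.522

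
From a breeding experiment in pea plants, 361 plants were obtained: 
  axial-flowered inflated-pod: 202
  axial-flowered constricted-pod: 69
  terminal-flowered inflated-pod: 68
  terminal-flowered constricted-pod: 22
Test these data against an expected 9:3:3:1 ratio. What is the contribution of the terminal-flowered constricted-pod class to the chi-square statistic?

0.014

Under the 9:3:3:1 hypothesis (Σ ratio = 16, N = 361):
  axial-flowered inflated-pod: 361 × 9/16 = 203.0625
  axial-flowered constricted-pod: 361 × 3/16 = 67.6875
  terminal-flowered inflated-pod: 361 × 3/16 = 67.6875
  terminal-flowered constricted-pod: 361 × 1/16 = 22.5625
Contribution of terminal-flowered constricted-pod: (22 − 22.5625)² / 22.5625 = 0.0140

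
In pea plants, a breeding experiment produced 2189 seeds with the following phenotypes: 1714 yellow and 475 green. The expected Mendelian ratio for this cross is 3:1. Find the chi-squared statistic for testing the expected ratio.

12.718

Total ratio parts = 4. Expected numbers out of 2189:
  yellow: 2189 × 3/4 = 1641.75
  green: 2189 × 1/4 = 547.25
χ² = Σ (O − E)² / E
  yellow: (1714 − 1641.75)² / 1641.75 = 3.1796
  green: (475 − 547.25)² / 547.25 = 9.5387
χ² = 3.1796 + 9.5387 = 12.7183 ≈ 12.718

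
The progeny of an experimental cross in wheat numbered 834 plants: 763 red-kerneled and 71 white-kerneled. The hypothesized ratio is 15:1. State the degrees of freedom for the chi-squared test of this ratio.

1

A goodness-of-fit test with 2 phenotype classes has df = 2 − 1 = 1.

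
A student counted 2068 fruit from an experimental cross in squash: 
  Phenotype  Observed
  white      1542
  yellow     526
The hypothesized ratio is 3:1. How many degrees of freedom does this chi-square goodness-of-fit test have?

1

A goodness-of-fit test with 2 phenotype classes has df = 2 − 1 = 1.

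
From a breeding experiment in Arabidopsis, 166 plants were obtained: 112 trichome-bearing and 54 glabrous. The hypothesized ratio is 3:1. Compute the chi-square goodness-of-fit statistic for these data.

5.020

Expected counts for N = 166 under a 3:1 ratio (total parts = 4):
  trichome-bearing: 166 × 3/4 = 124.5
  glabrous: 166 × 1/4 = 41.5
χ² = Σ (O − E)² / E
  trichome-bearing: (112 − 124.5)² / 124.5 = 1.2550
  glabrous: (54 − 41.5)² / 41.5 = 3.7651
χ² = 1.2550 + 3.7651 = 5.0201 ≈ 5.020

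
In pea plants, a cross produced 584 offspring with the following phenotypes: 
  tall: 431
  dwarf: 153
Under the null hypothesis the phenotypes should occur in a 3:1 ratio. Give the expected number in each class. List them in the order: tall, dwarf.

Total ratio parts = 4. Expected numbers out of 584:
  tall: 584 × 3/4 = 438
  dwarf: 584 × 1/4 = 146

438, 146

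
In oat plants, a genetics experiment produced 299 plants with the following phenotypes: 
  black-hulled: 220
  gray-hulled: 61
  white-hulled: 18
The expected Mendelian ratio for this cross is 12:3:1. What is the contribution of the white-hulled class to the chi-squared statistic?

0.025

Expected counts for N = 299 under a 12:3:1 ratio (total parts = 16):
  black-hulled: 299 × 12/16 = 224.25
  gray-hulled: 299 × 3/16 = 56.0625
  white-hulled: 299 × 1/16 = 18.6875
Contribution of white-hulled: (18 − 18.6875)² / 18.6875 = 0.0253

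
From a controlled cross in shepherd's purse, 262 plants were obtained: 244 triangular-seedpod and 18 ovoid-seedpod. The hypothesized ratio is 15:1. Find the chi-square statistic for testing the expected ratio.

0.172

The 15:1 ratio has 16 parts, so with N = 262 the expected counts are:
  triangular-seedpod: 262 × 15/16 = 245.625
  ovoid-seedpod: 262 × 1/16 = 16.375
χ² = Σ (O − E)² / E
  triangular-seedpod: (244 − 245.625)² / 245.625 = 0.0108
  ovoid-seedpod: (18 − 16.375)² / 16.375 = 0.1613
χ² = 0.0108 + 0.1613 = 0.1721 ≈ 0.172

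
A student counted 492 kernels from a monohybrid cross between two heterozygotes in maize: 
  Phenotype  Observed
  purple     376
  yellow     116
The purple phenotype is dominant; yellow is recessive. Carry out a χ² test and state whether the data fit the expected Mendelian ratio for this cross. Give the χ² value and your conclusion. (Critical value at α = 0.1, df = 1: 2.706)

0.531; consistent

For a monohybrid cross between heterozygotes with complete dominance, the expected phenotypic ratio is 3:1.
Expected counts for N = 492 under a 3:1 ratio (total parts = 4):
  purple: 492 × 3/4 = 369
  yellow: 492 × 1/4 = 123
χ² = Σ (O − E)² / E
  purple: (376 − 369)² / 369 = 0.1328
  yellow: (116 − 123)² / 123 = 0.3984
χ² = 0.1328 + 0.3984 = 0.5312 ≈ 0.531
Degrees of freedom = 2 − 1 = 1; critical value at α = 0.1 is 2.706.
Since 0.531 < 2.706, we fail to reject the null hypothesis — the data are consistent with the 3:1 ratio.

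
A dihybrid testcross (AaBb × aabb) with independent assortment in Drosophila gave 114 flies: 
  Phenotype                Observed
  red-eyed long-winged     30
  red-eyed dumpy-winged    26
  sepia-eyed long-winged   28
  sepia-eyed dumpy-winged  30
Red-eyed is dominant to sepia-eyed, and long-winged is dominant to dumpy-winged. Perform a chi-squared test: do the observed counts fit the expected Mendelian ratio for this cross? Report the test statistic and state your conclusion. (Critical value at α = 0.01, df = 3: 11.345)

A dihybrid testcross with independent assortment gives a 1:1:1:1 ratio.
Total ratio parts = 4. Expected numbers out of 114:
  red-eyed long-winged: 114 × 1/4 = 28.5
  red-eyed dumpy-winged: 114 × 1/4 = 28.5
  sepia-eyed long-winged: 114 × 1/4 = 28.5
  sepia-eyed dumpy-winged: 114 × 1/4 = 28.5
χ² = Σ (O − E)² / E
  red-eyed long-winged: (30 − 28.5)² / 28.5 = 0.0789
  red-eyed dumpy-winged: (26 − 28.5)² / 28.5 = 0.2193
  sepia-eyed long-winged: (28 − 28.5)² / 28.5 = 0.0088
  sepia-eyed dumpy-winged: (30 − 28.5)² / 28.5 = 0.0789
χ² = 0.0789 + 0.2193 + 0.0088 + 0.0789 = 0.3859 ≈ 0.386
Degrees of freedom = 4 − 1 = 3; critical value at α = 0.01 is 11.345.
Since 0.386 < 11.345, we fail to reject the null hypothesis — the data are consistent with the 1:1:1:1 ratio.

0.386; consistent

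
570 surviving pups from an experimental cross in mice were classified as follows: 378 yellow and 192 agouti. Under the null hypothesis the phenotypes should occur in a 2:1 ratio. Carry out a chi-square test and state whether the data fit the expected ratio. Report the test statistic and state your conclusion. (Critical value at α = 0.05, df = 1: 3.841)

Total ratio parts = 3. Expected numbers out of 570:
  yellow: 570 × 2/3 = 380
  agouti: 570 × 1/3 = 190
χ² = Σ (O − E)² / E
  yellow: (378 − 380)² / 380 = 0.0105
  agouti: (192 − 190)² / 190 = 0.0211
χ² = 0.0105 + 0.0211 = 0.0316 ≈ 0.032
Degrees of freedom = 2 − 1 = 1; critical value at α = 0.05 is 3.841.
Since 0.032 < 3.841, we fail to reject the null hypothesis — the data are consistent with the 2:1 ratio.

0.032; consistent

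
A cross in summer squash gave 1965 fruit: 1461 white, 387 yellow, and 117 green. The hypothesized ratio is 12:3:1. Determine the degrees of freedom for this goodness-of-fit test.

2

A goodness-of-fit test with 3 phenotype classes has df = 3 − 1 = 2.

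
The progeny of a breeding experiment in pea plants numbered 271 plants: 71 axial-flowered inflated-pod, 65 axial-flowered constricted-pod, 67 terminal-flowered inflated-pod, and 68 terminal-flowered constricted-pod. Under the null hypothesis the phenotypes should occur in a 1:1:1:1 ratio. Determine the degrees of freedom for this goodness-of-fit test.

3

A goodness-of-fit test with 4 phenotype classes has df = 4 − 1 = 3.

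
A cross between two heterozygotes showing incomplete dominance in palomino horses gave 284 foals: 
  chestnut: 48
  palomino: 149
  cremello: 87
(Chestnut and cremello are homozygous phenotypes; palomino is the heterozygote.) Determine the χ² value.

11.401

With incomplete dominance, a heterozygote × heterozygote cross gives a 1:2:1 phenotypic ratio.
Under the 1:2:1 hypothesis (Σ ratio = 4, N = 284):
  chestnut: 284 × 1/4 = 71
  palomino: 284 × 2/4 = 142
  cremello: 284 × 1/4 = 71
χ² = Σ (O − E)² / E
  chestnut: (48 − 71)² / 71 = 7.4507
  palomino: (149 − 142)² / 142 = 0.3451
  cremello: (87 − 71)² / 71 = 3.6056
χ² = 7.4507 + 0.3451 + 3.6056 = 11.4014 ≈ 11.401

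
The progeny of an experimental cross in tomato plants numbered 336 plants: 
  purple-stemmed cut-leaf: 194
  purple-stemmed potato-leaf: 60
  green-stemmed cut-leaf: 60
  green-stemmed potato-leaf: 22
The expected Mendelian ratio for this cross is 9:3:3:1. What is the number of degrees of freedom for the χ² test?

A goodness-of-fit test with 4 phenotype classes has df = 4 − 1 = 3.

3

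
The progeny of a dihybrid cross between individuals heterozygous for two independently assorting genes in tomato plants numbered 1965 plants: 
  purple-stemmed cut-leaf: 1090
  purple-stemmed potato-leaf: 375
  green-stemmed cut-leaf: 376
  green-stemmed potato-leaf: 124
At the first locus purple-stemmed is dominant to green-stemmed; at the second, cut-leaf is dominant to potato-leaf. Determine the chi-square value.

A dihybrid F₂ with independent assortment and complete dominance at both loci gives a 9:3:3:1 phenotypic ratio.
Under the 9:3:3:1 hypothesis (Σ ratio = 16, N = 1965):
  purple-stemmed cut-leaf: 1965 × 9/16 = 1105.3125
  purple-stemmed potato-leaf: 1965 × 3/16 = 368.4375
  green-stemmed cut-leaf: 1965 × 3/16 = 368.4375
  green-stemmed potato-leaf: 1965 × 1/16 = 122.8125
χ² = Σ (O − E)² / E
  purple-stemmed cut-leaf: (1090 − 1105.3125)² / 1105.3125 = 0.2121
  purple-stemmed potato-leaf: (375 − 368.4375)² / 368.4375 = 0.1169
  green-stemmed cut-leaf: (376 − 368.4375)² / 368.4375 = 0.1552
  green-stemmed potato-leaf: (124 − 122.8125)² / 122.8125 = 0.0115
χ² = 0.2121 + 0.1169 + 0.1552 + 0.0115 = 0.4957 ≈ 0.496

0.496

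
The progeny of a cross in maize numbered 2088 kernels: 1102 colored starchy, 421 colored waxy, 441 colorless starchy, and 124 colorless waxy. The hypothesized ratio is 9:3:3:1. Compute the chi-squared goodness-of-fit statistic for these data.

13.281

Expected counts for N = 2088 under a 9:3:3:1 ratio (total parts = 16):
  colored starchy: 2088 × 9/16 = 1174.5
  colored waxy: 2088 × 3/16 = 391.5
  colorless starchy: 2088 × 3/16 = 391.5
  colorless waxy: 2088 × 1/16 = 130.5
χ² = Σ (O − E)² / E
  colored starchy: (1102 − 1174.5)² / 1174.5 = 4.4753
  colored waxy: (421 − 391.5)² / 391.5 = 2.2229
  colorless starchy: (441 − 391.5)² / 391.5 = 6.2586
  colorless waxy: (124 − 130.5)² / 130.5 = 0.3238
χ² = 4.4753 + 2.2229 + 6.2586 + 0.3238 = 13.2806 ≈ 13.281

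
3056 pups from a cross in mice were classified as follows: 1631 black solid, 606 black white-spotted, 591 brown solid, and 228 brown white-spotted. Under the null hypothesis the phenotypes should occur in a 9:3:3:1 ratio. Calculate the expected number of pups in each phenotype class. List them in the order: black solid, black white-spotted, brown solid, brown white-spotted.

Expected counts for N = 3056 under a 9:3:3:1 ratio (total parts = 16):
  black solid: 3056 × 9/16 = 1719
  black white-spotted: 3056 × 3/16 = 573
  brown solid: 3056 × 3/16 = 573
  brown white-spotted: 3056 × 1/16 = 191

1719, 573, 573, 191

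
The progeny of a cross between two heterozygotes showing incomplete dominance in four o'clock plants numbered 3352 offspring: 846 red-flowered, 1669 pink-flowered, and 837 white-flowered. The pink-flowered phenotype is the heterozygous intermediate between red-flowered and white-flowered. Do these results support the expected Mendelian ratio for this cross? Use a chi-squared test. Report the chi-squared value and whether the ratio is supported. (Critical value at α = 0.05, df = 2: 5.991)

With incomplete dominance, a heterozygote × heterozygote cross gives a 1:2:1 phenotypic ratio.
Expected counts for N = 3352 under a 1:2:1 ratio (total parts = 4):
  red-flowered: 3352 × 1/4 = 838
  pink-flowered: 3352 × 2/4 = 1676
  white-flowered: 3352 × 1/4 = 838
χ² = Σ (O − E)² / E
  red-flowered: (846 − 838)² / 838 = 0.0764
  pink-flowered: (1669 − 1676)² / 1676 = 0.0292
  white-flowered: (837 − 838)² / 838 = 0.0012
χ² = 0.0764 + 0.0292 + 0.0012 = 0.1068 ≈ 0.107
Degrees of freedom = 3 − 1 = 2; critical value at α = 0.05 is 5.991.
Since 0.107 < 5.991, we fail to reject the null hypothesis — the data are consistent with the 1:2:1 ratio.

0.107; consistent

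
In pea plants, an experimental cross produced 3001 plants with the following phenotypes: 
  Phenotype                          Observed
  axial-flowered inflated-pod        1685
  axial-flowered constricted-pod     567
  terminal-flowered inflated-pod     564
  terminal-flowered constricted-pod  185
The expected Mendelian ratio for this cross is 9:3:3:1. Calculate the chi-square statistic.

The 9:3:3:1 ratio has 16 parts, so with N = 3001 the expected counts are:
  axial-flowered inflated-pod: 3001 × 9/16 = 1688.0625
  axial-flowered constricted-pod: 3001 × 3/16 = 562.6875
  terminal-flowered inflated-pod: 3001 × 3/16 = 562.6875
  terminal-flowered constricted-pod: 3001 × 1/16 = 187.5625
χ² = Σ (O − E)² / E
  axial-flowered inflated-pod: (1685 − 1688.0625)² / 1688.0625 = 0.0056
  axial-flowered constricted-pod: (567 − 562.6875)² / 562.6875 = 0.0331
  terminal-flowered inflated-pod: (564 − 562.6875)² / 562.6875 = 0.0031
  terminal-flowered constricted-pod: (185 − 187.5625)² / 187.5625 = 0.0350
χ² = 0.0056 + 0.0331 + 0.0031 + 0.0350 = 0.0768 ≈ 0.077

0.077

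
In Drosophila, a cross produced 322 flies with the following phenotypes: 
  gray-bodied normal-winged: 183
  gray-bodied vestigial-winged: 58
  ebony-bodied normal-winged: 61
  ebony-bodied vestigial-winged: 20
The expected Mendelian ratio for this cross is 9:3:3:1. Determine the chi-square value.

0.120

Expected counts for N = 322 under a 9:3:3:1 ratio (total parts = 16):
  gray-bodied normal-winged: 322 × 9/16 = 181.125
  gray-bodied vestigial-winged: 322 × 3/16 = 60.375
  ebony-bodied normal-winged: 322 × 3/16 = 60.375
  ebony-bodied vestigial-winged: 322 × 1/16 = 20.125
χ² = Σ (O − E)² / E
  gray-bodied normal-winged: (183 − 181.125)² / 181.125 = 0.0194
  gray-bodied vestigial-winged: (58 − 60.375)² / 60.375 = 0.0934
  ebony-bodied normal-winged: (61 − 60.375)² / 60.375 = 0.0065
  ebony-bodied vestigial-winged: (20 − 20.125)² / 20.125 = 0.0008
χ² = 0.0194 + 0.0934 + 0.0065 + 0.0008 = 0.1201 ≈ 0.120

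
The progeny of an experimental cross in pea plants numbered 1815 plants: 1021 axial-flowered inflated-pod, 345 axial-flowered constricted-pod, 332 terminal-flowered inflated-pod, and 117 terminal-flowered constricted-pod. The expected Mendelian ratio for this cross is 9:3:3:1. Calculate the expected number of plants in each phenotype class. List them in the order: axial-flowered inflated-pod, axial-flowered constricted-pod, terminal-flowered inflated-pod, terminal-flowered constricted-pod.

1020.9375, 340.3125, 340.3125, 113.4375

Total ratio parts = 16. Expected numbers out of 1815:
  axial-flowered inflated-pod: 1815 × 9/16 = 1020.9375
  axial-flowered constricted-pod: 1815 × 3/16 = 340.3125
  terminal-flowered inflated-pod: 1815 × 3/16 = 340.3125
  terminal-flowered constricted-pod: 1815 × 1/16 = 113.4375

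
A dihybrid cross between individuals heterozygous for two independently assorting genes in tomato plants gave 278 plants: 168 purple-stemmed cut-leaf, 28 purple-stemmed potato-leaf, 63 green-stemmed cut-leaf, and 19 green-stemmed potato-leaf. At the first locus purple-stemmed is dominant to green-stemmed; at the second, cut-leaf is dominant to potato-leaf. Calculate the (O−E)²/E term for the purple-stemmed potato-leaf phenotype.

A dihybrid F₂ with independent assortment and complete dominance at both loci gives a 9:3:3:1 phenotypic ratio.
Total ratio parts = 16. Expected numbers out of 278:
  purple-stemmed cut-leaf: 278 × 9/16 = 156.375
  purple-stemmed potato-leaf: 278 × 3/16 = 52.125
  green-stemmed cut-leaf: 278 × 3/16 = 52.125
  green-stemmed potato-leaf: 278 × 1/16 = 17.375
Contribution of purple-stemmed potato-leaf: (28 − 52.125)² / 52.125 = 11.1658

11.166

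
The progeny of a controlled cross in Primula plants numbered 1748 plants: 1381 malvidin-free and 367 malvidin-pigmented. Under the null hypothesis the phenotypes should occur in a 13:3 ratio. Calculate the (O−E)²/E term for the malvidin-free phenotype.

Expected counts for N = 1748 under a 13:3 ratio (total parts = 16):
  malvidin-free: 1748 × 13/16 = 1420.25
  malvidin-pigmented: 1748 × 3/16 = 327.75
Contribution of malvidin-free: (1381 − 1420.25)² / 1420.25 = 1.0847

1.085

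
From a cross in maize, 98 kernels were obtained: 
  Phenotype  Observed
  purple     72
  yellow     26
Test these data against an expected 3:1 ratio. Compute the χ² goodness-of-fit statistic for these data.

0.122

Expected counts for N = 98 under a 3:1 ratio (total parts = 4):
  purple: 98 × 3/4 = 73.5
  yellow: 98 × 1/4 = 24.5
χ² = Σ (O − E)² / E
  purple: (72 − 73.5)² / 73.5 = 0.0306
  yellow: (26 − 24.5)² / 24.5 = 0.0918
χ² = 0.0306 + 0.0918 = 0.1224 ≈ 0.122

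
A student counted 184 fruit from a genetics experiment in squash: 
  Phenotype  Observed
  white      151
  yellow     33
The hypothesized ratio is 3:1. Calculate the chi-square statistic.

4.899

Expected counts for N = 184 under a 3:1 ratio (total parts = 4):
  white: 184 × 3/4 = 138
  yellow: 184 × 1/4 = 46
χ² = Σ (O − E)² / E
  white: (151 − 138)² / 138 = 1.2246
  yellow: (33 − 46)² / 46 = 3.6739
χ² = 1.2246 + 3.6739 = 4.8985 ≈ 4.899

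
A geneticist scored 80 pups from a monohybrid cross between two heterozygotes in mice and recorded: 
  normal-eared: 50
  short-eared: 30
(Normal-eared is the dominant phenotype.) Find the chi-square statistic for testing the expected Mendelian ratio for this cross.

For a monohybrid cross between heterozygotes with complete dominance, the expected phenotypic ratio is 3:1.
The 3:1 ratio has 4 parts, so with N = 80 the expected counts are:
  normal-eared: 80 × 3/4 = 60
  short-eared: 80 × 1/4 = 20
χ² = Σ (O − E)² / E
  normal-eared: (50 − 60)² / 60 = 1.6667
  short-eared: (30 − 20)² / 20 = 5.0000
χ² = 1.6667 + 5.0000 = 6.6667 ≈ 6.667

6.667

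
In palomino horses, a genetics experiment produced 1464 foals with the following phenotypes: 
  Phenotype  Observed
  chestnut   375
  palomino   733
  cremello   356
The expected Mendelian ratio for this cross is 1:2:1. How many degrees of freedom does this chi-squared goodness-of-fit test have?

A goodness-of-fit test with 3 phenotype classes has df = 3 − 1 = 2.

2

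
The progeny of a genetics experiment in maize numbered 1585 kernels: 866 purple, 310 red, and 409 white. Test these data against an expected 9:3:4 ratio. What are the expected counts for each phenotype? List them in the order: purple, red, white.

Total ratio parts = 16. Expected numbers out of 1585:
  purple: 1585 × 9/16 = 891.5625
  red: 1585 × 3/16 = 297.1875
  white: 1585 × 4/16 = 396.25

891.5625, 297.1875, 396.25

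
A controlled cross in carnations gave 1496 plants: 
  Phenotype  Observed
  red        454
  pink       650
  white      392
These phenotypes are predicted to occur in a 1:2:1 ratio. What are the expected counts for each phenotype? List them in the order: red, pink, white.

374, 748, 374

Expected counts for N = 1496 under a 1:2:1 ratio (total parts = 4):
  red: 1496 × 1/4 = 374
  pink: 1496 × 2/4 = 748
  white: 1496 × 1/4 = 374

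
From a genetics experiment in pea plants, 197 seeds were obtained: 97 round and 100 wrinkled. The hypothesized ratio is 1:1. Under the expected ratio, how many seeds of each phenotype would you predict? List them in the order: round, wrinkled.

Total ratio parts = 2. Expected numbers out of 197:
  round: 197 × 1/2 = 98.5
  wrinkled: 197 × 1/2 = 98.5

98.5, 98.5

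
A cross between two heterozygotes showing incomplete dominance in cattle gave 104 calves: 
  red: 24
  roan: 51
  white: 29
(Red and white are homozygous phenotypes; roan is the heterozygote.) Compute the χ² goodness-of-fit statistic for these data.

0.519

With incomplete dominance, a heterozygote × heterozygote cross gives a 1:2:1 phenotypic ratio.
The 1:2:1 ratio has 4 parts, so with N = 104 the expected counts are:
  red: 104 × 1/4 = 26
  roan: 104 × 2/4 = 52
  white: 104 × 1/4 = 26
χ² = Σ (O − E)² / E
  red: (24 − 26)² / 26 = 0.1538
  roan: (51 − 52)² / 52 = 0.0192
  white: (29 − 26)² / 26 = 0.3462
χ² = 0.1538 + 0.0192 + 0.3462 = 0.5192 ≈ 0.519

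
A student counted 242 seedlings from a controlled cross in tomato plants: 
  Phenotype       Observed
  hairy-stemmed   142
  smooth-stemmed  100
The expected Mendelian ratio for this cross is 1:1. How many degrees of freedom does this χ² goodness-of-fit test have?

A goodness-of-fit test with 2 phenotype classes has df = 2 − 1 = 1.

1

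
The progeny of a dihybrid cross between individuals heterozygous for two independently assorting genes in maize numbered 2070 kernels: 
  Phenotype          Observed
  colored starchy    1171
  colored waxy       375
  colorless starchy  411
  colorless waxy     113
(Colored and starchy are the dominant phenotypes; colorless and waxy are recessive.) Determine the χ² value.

A dihybrid F₂ with independent assortment and complete dominance at both loci gives a 9:3:3:1 phenotypic ratio.
Under the 9:3:3:1 hypothesis (Σ ratio = 16, N = 2070):
  colored starchy: 2070 × 9/16 = 1164.375
  colored waxy: 2070 × 3/16 = 388.125
  colorless starchy: 2070 × 3/16 = 388.125
  colorless waxy: 2070 × 1/16 = 129.375
χ² = Σ (O − E)² / E
  colored starchy: (1171 − 1164.375)² / 1164.375 = 0.0377
  colored waxy: (375 − 388.125)² / 388.125 = 0.4438
  colorless starchy: (411 − 388.125)² / 388.125 = 1.3482
  colorless waxy: (113 − 129.375)² / 129.375 = 2.0726
χ² = 0.0377 + 0.4438 + 1.3482 + 2.0726 = 3.9023 ≈ 3.902

3.902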